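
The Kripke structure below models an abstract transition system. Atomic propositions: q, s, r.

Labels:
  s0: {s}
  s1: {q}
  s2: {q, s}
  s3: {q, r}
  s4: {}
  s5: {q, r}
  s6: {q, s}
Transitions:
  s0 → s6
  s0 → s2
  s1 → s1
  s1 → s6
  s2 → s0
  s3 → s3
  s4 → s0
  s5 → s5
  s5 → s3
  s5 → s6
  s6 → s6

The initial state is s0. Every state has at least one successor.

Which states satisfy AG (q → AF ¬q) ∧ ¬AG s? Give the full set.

none

States satisfying q → AF ¬q: {s0, s2, s4}.
States satisfying AG (q → AF ¬q): ∅.
States satisfying s: {s0, s2, s6}.
States satisfying AG s: {s0, s2, s6}.
States satisfying ¬AG s: {s1, s3, s4, s5}.
States satisfying AG (q → AF ¬q) ∧ ¬AG s: ∅.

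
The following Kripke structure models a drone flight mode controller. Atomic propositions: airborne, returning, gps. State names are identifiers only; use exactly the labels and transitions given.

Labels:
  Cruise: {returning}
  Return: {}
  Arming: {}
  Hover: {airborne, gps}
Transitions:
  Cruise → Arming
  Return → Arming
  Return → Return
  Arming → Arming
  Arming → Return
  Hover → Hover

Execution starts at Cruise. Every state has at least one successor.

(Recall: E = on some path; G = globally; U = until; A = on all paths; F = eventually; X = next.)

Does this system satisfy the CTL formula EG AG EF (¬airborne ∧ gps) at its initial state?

States satisfying AG EF (¬airborne ∧ gps): ∅.
States satisfying EG AG EF (¬airborne ∧ gps): ∅.
No suitable path/successor from Cruise witnesses the formula.
Cruise ∉ Sat(EG AG EF (¬airborne ∧ gps)).

Does not hold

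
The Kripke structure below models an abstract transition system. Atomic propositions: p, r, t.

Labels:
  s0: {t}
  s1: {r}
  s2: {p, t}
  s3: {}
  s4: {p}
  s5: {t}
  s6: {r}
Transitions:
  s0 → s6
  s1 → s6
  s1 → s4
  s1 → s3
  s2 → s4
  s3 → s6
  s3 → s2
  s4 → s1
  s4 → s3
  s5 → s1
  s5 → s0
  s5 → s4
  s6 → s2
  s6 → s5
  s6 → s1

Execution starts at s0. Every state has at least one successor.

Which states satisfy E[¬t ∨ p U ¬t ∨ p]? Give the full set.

{s1, s2, s3, s4, s6}

States satisfying ¬t ∨ p: {s1, s2, s3, s4, s6}.
States satisfying E[¬t ∨ p U ¬t ∨ p]: {s1, s2, s3, s4, s6}.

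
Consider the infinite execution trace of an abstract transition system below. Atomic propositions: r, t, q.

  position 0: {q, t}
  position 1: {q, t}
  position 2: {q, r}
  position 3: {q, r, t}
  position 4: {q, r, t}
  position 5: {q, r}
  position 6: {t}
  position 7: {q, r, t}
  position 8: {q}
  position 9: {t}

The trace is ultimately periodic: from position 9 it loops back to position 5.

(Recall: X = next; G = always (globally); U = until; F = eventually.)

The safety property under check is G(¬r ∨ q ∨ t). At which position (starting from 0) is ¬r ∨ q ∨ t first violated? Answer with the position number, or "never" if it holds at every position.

never

¬r ∨ q ∨ t holds at every position 0..9, and those are all the positions the trace ever visits, so the invariant G(¬r ∨ q ∨ t) is never violated.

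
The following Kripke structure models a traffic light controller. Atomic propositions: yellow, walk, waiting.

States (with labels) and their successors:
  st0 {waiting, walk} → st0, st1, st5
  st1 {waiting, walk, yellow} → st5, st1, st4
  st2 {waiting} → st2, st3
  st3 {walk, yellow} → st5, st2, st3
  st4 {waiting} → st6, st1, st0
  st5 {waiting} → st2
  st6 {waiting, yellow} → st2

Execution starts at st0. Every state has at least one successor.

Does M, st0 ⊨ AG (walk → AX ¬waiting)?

States satisfying walk → AX ¬waiting: {st2, st4, st5, st6}.
States satisfying AG (walk → AX ¬waiting): ∅.
st0 is reachable from st0 and violates walk → AX ¬waiting, so AG fails at st0.
st0 ∉ Sat(AG (walk → AX ¬waiting)).

Violated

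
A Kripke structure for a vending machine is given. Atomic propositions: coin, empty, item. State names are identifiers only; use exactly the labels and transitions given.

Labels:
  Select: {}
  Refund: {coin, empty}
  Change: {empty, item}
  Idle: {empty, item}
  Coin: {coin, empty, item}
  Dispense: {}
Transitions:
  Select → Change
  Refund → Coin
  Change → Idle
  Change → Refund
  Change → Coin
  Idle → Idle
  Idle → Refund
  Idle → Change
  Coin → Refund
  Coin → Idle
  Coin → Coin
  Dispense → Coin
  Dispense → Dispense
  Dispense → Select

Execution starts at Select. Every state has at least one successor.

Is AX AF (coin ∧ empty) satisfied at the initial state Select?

States satisfying AF (coin ∧ empty): {Refund, Coin}.
States satisfying AX AF (coin ∧ empty): {Refund}.
Select ∉ Sat(AX AF (coin ∧ empty)).

No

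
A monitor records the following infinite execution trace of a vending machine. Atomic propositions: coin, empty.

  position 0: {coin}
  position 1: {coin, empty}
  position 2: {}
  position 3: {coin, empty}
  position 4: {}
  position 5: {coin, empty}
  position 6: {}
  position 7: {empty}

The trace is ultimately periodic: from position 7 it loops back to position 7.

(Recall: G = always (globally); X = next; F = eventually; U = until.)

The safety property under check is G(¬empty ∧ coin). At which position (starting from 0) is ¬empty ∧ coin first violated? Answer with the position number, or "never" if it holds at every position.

Check ¬empty ∧ coin at each position in order: 0 ✓.
At position 1 the labels are {coin, empty}, so ¬empty ∧ coin is false there. This is the first violation.

1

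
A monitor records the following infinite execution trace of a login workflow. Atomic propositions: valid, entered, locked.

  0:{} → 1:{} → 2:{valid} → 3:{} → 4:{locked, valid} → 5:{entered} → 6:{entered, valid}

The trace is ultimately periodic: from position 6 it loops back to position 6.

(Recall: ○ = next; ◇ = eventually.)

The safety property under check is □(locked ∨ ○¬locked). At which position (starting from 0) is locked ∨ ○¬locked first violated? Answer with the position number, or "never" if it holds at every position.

3

Check locked ∨ ○¬locked at each position in order: 0 ✓, 1 ✓, 2 ✓.
At position 3 the labels are {} and the next position 4 has {locked, valid}, so locked ∨ ○¬locked is false there. This is the first violation.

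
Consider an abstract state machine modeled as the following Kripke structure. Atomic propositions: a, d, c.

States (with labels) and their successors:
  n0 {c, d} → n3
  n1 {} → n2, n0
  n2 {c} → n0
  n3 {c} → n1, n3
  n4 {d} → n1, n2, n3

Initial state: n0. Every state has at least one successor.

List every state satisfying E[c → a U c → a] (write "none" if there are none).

States satisfying c → a: {n1, n4}.
States satisfying E[c → a U c → a]: {n1, n4}.

{n1, n4}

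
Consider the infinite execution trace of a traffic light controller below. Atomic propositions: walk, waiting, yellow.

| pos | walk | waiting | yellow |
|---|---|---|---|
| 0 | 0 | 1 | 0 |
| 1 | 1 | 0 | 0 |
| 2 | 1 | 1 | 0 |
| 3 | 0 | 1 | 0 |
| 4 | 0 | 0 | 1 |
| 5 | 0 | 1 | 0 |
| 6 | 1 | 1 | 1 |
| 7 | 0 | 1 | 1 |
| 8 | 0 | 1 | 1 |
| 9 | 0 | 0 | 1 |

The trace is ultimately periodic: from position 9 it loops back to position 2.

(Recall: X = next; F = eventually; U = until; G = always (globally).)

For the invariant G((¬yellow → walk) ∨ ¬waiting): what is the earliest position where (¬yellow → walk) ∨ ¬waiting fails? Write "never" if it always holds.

0

At position 0 the labels are {waiting}, so (¬yellow → walk) ∨ ¬waiting is false there. This is the first violation.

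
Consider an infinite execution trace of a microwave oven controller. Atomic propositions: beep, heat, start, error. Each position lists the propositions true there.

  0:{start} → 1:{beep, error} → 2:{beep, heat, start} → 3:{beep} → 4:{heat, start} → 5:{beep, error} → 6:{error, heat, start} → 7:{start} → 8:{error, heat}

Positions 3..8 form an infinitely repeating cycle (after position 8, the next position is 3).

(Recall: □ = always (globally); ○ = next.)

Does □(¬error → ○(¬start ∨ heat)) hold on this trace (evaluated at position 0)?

¬error → ○(¬start ∨ heat) holds at every position 0..8, and those are all positions ever visited, so □(¬error → ○(¬start ∨ heat)) holds.
Positions where ¬error holds: 0, 2, 3, 4, 7.
Check ○(¬start ∨ heat) at each: 0→ok, 2→ok, 3→ok, 4→ok, 7→ok.

Yes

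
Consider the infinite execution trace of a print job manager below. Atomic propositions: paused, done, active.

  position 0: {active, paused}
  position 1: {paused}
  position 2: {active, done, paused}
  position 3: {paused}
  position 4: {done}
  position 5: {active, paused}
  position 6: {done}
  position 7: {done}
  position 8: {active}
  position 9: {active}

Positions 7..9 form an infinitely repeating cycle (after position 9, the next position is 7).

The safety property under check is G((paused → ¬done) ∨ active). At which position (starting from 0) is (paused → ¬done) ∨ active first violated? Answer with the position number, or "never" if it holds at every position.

(paused → ¬done) ∨ active holds at every position 0..9, and those are all the positions the trace ever visits, so the invariant G((paused → ¬done) ∨ active) is never violated.

never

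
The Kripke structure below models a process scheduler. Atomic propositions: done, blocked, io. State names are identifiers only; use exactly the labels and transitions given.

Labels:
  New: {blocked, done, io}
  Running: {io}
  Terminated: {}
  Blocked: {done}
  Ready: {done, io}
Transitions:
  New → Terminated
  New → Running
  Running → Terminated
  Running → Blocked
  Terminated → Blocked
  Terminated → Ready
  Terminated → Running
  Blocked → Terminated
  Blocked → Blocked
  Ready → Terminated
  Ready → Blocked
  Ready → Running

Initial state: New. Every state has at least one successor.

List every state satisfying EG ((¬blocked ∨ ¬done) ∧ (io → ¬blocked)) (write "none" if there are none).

{Running, Terminated, Blocked, Ready}

States satisfying (¬blocked ∨ ¬done) ∧ (io → ¬blocked): {Running, Terminated, Blocked, Ready}.
States satisfying EG ((¬blocked ∨ ¬done) ∧ (io → ¬blocked)): {Running, Terminated, Blocked, Ready}.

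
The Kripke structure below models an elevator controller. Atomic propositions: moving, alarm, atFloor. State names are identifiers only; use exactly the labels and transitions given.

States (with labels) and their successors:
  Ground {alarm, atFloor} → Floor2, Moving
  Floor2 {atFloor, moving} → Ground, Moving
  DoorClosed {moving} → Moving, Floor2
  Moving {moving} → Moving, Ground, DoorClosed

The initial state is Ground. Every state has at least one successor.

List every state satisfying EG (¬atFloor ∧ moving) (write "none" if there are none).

States satisfying ¬atFloor ∧ moving: {DoorClosed, Moving}.
States satisfying EG (¬atFloor ∧ moving): {DoorClosed, Moving}.

{DoorClosed, Moving}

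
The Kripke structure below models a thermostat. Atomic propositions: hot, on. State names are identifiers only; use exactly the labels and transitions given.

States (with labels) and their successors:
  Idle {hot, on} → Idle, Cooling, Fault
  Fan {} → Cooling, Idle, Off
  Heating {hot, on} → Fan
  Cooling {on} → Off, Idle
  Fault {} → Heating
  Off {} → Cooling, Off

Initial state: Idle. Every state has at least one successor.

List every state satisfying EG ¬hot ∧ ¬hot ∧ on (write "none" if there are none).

{Cooling}

States satisfying ¬hot: {Fan, Cooling, Fault, Off}.
States satisfying EG ¬hot: {Fan, Cooling, Off}.
States satisfying ¬hot ∧ on: {Cooling}.
States satisfying EG ¬hot ∧ ¬hot ∧ on: {Cooling}.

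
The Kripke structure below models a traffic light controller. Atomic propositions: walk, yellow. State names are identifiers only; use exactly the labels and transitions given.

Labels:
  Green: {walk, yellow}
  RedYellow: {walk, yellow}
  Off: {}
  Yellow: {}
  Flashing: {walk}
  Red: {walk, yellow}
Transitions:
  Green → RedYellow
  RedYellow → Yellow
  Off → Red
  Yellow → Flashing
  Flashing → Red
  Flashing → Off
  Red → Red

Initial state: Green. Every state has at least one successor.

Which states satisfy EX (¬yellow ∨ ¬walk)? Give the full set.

{RedYellow, Yellow, Flashing}

States satisfying ¬yellow ∨ ¬walk: {Off, Yellow, Flashing}.
States satisfying EX (¬yellow ∨ ¬walk): {RedYellow, Yellow, Flashing}.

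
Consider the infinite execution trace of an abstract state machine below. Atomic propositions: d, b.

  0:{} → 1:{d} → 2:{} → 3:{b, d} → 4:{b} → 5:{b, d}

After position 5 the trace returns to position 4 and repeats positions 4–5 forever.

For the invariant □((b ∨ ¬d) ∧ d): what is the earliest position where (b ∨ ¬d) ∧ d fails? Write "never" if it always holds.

0

At position 0 the labels are {}, so (b ∨ ¬d) ∧ d is false there. This is the first violation.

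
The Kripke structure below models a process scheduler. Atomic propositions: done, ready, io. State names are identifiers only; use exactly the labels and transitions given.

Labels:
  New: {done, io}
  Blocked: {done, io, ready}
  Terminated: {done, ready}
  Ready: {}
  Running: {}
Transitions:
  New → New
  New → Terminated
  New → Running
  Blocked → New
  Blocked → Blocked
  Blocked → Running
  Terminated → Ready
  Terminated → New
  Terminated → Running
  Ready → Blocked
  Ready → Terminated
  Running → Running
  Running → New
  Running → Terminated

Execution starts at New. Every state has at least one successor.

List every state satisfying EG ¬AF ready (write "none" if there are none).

{New, Running}

States satisfying ¬AF ready: {New, Running}.
States satisfying EG ¬AF ready: {New, Running}.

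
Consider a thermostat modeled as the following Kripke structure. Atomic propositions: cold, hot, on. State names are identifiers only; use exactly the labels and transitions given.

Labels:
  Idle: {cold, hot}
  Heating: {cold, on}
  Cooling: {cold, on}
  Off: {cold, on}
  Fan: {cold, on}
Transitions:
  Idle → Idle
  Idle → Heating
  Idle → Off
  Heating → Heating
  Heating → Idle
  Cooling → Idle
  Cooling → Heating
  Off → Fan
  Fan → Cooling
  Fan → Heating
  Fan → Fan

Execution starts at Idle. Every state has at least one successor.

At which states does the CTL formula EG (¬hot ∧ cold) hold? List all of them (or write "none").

States satisfying ¬hot ∧ cold: {Heating, Cooling, Off, Fan}.
States satisfying EG (¬hot ∧ cold): {Heating, Cooling, Off, Fan}.

{Heating, Cooling, Off, Fan}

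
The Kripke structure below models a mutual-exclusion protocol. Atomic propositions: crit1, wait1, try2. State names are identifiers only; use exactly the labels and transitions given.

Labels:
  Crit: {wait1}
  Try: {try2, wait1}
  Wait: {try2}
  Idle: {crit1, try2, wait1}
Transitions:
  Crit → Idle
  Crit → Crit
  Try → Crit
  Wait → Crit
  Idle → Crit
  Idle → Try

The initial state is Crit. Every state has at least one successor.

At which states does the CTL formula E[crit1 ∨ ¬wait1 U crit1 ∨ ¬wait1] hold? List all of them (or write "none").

States satisfying crit1 ∨ ¬wait1: {Wait, Idle}.
States satisfying E[crit1 ∨ ¬wait1 U crit1 ∨ ¬wait1]: {Wait, Idle}.

{Wait, Idle}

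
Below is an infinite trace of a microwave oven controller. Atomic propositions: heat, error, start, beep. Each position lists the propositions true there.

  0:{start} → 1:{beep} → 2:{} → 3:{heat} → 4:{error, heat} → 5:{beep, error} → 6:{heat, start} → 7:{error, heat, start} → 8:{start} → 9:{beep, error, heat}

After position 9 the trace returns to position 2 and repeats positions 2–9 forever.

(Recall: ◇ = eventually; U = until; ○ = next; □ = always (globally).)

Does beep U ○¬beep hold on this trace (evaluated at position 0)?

No

Walking from position 0: at position 0, ○¬beep has not yet held and beep fails, so beep U ○¬beep is false.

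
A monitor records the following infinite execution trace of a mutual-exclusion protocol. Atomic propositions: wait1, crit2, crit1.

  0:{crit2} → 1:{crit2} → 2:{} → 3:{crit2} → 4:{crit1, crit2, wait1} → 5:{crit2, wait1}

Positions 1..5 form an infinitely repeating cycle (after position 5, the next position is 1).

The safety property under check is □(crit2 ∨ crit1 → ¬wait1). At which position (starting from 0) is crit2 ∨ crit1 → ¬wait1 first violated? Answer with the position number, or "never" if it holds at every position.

4

Check crit2 ∨ crit1 → ¬wait1 at each position in order: 0 ✓, 1 ✓, 2 ✓, 3 ✓.
At position 4 the labels are {crit1, crit2, wait1}, so crit2 ∨ crit1 → ¬wait1 is false there. This is the first violation.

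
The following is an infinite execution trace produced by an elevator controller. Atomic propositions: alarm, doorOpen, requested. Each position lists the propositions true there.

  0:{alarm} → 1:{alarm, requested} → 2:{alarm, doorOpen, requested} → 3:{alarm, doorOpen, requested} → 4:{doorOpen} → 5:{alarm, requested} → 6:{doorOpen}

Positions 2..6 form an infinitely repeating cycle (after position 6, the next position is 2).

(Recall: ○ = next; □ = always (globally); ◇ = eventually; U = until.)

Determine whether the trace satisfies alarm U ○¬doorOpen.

Walking from position 0: ○¬doorOpen first holds at position 0, and alarm holds at every earlier position along the way, so alarm U ○¬doorOpen holds.

Holds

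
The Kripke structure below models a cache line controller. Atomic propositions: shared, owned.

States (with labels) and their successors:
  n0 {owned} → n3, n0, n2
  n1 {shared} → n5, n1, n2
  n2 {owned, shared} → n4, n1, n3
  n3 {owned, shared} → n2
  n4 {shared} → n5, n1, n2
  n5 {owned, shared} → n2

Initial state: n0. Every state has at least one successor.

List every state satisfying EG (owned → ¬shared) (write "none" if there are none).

{n0, n1, n4}

States satisfying owned → ¬shared: {n0, n1, n4}.
States satisfying EG (owned → ¬shared): {n0, n1, n4}.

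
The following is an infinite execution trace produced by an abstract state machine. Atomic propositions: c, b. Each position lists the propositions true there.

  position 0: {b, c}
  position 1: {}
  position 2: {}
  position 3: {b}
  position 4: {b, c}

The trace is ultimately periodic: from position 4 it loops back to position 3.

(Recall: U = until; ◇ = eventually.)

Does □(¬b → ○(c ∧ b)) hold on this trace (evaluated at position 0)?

Violated

¬b → ○(c ∧ b) must hold at every position from 0 onward. It fails at position 1, so □(¬b → ○(c ∧ b)) is false.
Positions where ¬b holds: 1, 2.
Check ○(c ∧ b) at each: 1→fails, 2→fails.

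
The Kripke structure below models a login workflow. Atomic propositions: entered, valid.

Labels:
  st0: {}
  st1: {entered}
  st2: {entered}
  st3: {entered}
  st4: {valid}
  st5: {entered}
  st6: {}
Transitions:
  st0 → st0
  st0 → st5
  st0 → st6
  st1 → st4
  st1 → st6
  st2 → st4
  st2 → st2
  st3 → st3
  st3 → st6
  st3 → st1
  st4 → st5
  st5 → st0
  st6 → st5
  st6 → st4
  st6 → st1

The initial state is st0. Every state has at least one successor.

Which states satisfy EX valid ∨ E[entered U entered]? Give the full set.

States satisfying valid: {st4}.
States satisfying EX valid: {st1, st2, st6}.
States satisfying entered: {st1, st2, st3, st5}.
States satisfying E[entered U entered]: {st1, st2, st3, st5}.
States satisfying EX valid ∨ E[entered U entered]: {st1, st2, st3, st5, st6}.

{st1, st2, st3, st5, st6}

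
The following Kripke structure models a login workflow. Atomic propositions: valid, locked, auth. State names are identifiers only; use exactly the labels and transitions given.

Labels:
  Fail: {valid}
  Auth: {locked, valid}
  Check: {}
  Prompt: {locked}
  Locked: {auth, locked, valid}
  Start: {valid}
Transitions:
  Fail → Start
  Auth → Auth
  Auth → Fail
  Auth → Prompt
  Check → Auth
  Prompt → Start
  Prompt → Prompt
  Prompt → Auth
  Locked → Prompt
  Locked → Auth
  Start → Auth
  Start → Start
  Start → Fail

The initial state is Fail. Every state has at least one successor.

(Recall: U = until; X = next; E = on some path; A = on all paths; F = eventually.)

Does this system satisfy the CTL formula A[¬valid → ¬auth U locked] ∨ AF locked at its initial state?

Violated

States satisfying ¬valid → ¬auth: {Fail, Auth, Check, Prompt, Locked, Start}.
States satisfying locked: {Auth, Prompt, Locked}.
States satisfying A[¬valid → ¬auth U locked]: {Auth, Check, Prompt, Locked}.
States satisfying AF locked: {Auth, Check, Prompt, Locked}.
States satisfying A[¬valid → ¬auth U locked] ∨ AF locked: {Auth, Check, Prompt, Locked}.
Fail ∉ Sat(A[¬valid → ¬auth U locked] ∨ AF locked).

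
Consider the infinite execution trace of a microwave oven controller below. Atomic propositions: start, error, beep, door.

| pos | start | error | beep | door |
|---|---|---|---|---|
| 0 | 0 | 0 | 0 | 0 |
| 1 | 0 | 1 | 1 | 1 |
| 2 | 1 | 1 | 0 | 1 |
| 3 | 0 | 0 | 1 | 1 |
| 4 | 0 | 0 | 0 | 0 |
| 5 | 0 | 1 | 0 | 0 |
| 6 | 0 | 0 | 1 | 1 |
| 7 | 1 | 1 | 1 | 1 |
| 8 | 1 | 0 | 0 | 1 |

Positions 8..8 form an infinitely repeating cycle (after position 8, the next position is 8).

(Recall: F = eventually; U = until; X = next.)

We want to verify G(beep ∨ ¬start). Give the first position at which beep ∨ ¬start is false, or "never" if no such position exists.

Check beep ∨ ¬start at each position in order: 0 ✓, 1 ✓.
At position 2 the labels are {door, error, start}, so beep ∨ ¬start is false there. This is the first violation.

2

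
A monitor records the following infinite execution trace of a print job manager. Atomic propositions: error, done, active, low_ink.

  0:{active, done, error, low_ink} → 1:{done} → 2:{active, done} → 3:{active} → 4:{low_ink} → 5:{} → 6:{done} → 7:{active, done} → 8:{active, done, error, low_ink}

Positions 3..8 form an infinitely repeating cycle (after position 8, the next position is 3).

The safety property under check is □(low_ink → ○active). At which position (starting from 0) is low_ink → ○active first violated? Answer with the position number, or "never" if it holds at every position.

At position 0 the labels are {active, done, error, low_ink} and the next position 1 has {done}, so low_ink → ○active is false there. This is the first violation.

0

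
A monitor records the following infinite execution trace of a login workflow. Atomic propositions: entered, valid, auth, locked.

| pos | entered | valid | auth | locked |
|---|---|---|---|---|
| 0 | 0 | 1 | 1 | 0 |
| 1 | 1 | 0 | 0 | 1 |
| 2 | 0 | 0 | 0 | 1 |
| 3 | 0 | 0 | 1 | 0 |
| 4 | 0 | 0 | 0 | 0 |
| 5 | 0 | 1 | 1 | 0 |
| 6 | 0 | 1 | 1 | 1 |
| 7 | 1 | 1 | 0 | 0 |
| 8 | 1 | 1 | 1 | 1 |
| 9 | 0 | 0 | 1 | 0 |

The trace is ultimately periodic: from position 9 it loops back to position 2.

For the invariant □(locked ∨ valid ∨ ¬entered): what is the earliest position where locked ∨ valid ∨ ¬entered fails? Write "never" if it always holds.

locked ∨ valid ∨ ¬entered holds at every position 0..9, and those are all the positions the trace ever visits, so the invariant □(locked ∨ valid ∨ ¬entered) is never violated.

never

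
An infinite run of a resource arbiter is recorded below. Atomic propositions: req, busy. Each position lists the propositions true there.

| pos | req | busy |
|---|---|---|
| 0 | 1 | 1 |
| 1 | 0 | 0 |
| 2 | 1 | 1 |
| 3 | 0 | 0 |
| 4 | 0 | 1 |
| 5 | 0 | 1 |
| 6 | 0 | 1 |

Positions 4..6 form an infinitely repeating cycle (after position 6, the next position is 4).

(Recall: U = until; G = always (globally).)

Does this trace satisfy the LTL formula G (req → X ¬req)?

req → X ¬req holds at every position 0..6, and those are all positions ever visited, so G (req → X ¬req) holds.
Positions where req holds: 0, 2.
Check X ¬req at each: 0→ok, 2→ok.

Holds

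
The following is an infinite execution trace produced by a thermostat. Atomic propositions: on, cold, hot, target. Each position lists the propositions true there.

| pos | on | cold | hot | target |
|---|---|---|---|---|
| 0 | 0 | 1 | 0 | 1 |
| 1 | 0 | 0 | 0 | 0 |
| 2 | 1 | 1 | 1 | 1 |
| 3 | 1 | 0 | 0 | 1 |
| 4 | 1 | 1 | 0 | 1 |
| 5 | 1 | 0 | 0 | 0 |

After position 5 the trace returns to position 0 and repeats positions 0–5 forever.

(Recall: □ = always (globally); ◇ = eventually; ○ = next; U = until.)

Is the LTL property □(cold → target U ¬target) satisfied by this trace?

cold → target U ¬target holds at every position 0..5, and those are all positions ever visited, so □(cold → target U ¬target) holds.
Positions where cold holds: 0, 2, 4.
Check target U ¬target at each: 0→ok, 2→ok, 4→ok.

Holds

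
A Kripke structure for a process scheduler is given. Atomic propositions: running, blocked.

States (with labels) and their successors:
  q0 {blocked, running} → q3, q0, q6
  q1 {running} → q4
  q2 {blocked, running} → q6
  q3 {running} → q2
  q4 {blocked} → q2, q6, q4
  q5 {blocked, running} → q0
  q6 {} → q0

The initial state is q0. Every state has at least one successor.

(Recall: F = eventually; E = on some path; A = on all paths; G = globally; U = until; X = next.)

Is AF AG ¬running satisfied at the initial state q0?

No

States satisfying AG ¬running: ∅.
States satisfying AF AG ¬running: ∅.
There is a path from q0 along which AG ¬running never holds.
q0 ∉ Sat(AF AG ¬running).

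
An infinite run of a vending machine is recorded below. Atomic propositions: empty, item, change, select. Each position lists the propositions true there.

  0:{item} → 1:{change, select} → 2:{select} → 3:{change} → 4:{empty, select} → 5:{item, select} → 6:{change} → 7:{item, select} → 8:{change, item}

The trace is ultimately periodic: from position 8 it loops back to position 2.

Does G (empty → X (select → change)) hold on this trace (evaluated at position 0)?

empty → X (select → change) must hold at every position from 0 onward. It fails at position 4, so G (empty → X (select → change)) is false.
Positions where empty holds: 4.
Check X (select → change) at each: 4→fails.

Does not hold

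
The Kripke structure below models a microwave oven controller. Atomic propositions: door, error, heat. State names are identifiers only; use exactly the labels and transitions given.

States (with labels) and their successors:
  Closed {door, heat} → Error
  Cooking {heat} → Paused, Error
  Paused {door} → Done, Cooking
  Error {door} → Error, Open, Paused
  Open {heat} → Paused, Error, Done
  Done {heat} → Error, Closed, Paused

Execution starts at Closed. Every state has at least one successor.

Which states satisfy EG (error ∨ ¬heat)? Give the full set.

States satisfying error ∨ ¬heat: {Paused, Error}.
States satisfying EG (error ∨ ¬heat): {Error}.

{Error}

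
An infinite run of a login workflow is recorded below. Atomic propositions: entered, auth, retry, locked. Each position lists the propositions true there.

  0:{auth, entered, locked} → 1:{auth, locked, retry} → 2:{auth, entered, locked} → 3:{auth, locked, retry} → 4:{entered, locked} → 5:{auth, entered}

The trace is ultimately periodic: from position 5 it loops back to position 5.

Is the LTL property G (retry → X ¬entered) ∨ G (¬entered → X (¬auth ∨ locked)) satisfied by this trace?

Satisfied

retry → X ¬entered must hold at every position from 0 onward. It fails at position 1, so G (retry → X ¬entered) is false.
Positions where retry holds: 1, 3.
Check X ¬entered at each: 1→fails, 3→fails.
¬entered → X (¬auth ∨ locked) holds at every position 0..5, and those are all positions ever visited, so G (¬entered → X (¬auth ∨ locked)) holds.
Positions where ¬entered holds: 1, 3.
Check X (¬auth ∨ locked) at each: 1→ok, 3→ok.
At position 0: G (retry → X ¬entered) is false; G (¬entered → X (¬auth ∨ locked)) is true; so G (retry → X ¬entered) ∨ G (¬entered → X (¬auth ∨ locked)) is true.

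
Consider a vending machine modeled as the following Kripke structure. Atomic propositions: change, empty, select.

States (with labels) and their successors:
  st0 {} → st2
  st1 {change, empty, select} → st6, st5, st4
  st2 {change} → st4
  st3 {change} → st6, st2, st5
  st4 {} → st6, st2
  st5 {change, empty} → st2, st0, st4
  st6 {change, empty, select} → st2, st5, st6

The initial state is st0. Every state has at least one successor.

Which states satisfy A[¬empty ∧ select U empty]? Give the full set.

States satisfying ¬empty ∧ select: ∅.
States satisfying empty: {st1, st5, st6}.
States satisfying A[¬empty ∧ select U empty]: {st1, st5, st6}.

{st1, st5, st6}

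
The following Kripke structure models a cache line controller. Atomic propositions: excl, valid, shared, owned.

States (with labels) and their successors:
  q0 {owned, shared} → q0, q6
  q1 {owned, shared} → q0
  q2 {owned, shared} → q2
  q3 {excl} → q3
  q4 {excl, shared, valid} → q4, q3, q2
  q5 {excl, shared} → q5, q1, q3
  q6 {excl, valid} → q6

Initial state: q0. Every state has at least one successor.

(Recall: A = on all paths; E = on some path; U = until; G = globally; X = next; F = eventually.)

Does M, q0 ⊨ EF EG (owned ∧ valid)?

States satisfying EG (owned ∧ valid): ∅.
States satisfying EF EG (owned ∧ valid): ∅.
No suitable path/successor from q0 witnesses the formula.
q0 ∉ Sat(EF EG (owned ∧ valid)).

Does not hold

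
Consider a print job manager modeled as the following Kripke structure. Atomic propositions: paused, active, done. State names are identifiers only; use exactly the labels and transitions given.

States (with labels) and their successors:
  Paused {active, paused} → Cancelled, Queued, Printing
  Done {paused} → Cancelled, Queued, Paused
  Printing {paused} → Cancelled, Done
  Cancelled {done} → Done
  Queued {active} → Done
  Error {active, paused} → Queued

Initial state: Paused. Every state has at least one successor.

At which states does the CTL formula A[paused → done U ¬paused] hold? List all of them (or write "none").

{Cancelled, Queued}

States satisfying paused → done: {Cancelled, Queued}.
States satisfying ¬paused: {Cancelled, Queued}.
States satisfying A[paused → done U ¬paused]: {Cancelled, Queued}.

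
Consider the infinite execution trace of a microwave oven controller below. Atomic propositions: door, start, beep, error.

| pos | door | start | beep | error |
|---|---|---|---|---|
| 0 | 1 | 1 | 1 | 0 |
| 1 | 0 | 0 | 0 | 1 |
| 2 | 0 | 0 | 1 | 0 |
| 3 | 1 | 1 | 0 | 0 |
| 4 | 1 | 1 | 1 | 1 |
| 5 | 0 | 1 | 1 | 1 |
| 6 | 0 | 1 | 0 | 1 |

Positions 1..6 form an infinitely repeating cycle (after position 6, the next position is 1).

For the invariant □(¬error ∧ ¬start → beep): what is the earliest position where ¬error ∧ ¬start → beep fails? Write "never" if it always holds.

never

¬error ∧ ¬start → beep holds at every position 0..6, and those are all the positions the trace ever visits, so the invariant □(¬error ∧ ¬start → beep) is never violated.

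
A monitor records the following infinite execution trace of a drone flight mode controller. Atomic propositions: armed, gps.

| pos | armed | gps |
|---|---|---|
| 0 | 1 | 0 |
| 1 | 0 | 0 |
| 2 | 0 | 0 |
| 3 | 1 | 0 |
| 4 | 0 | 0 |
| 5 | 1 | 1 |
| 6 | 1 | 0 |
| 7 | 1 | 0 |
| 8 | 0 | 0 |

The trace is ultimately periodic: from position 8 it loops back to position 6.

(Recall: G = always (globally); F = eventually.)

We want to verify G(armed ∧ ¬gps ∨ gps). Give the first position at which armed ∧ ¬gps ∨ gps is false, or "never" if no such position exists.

Check armed ∧ ¬gps ∨ gps at each position in order: 0 ✓.
At position 1 the labels are {}, so armed ∧ ¬gps ∨ gps is false there. This is the first violation.

1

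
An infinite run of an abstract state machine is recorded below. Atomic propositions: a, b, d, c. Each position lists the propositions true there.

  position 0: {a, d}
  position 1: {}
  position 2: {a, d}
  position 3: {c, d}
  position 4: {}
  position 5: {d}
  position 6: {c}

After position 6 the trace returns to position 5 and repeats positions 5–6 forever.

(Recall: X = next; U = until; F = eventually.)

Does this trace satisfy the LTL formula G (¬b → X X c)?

No

¬b → X X c must hold at every position from 0 onward. It fails at position 0, so G (¬b → X X c) is false.
Positions where ¬b holds: 0, 1, 2, 3, 4, 5, 6.
Check X X c at each: 0→fails, 1→ok, 2→fails, 3→fails, 4→ok, 5→fails, 6→ok.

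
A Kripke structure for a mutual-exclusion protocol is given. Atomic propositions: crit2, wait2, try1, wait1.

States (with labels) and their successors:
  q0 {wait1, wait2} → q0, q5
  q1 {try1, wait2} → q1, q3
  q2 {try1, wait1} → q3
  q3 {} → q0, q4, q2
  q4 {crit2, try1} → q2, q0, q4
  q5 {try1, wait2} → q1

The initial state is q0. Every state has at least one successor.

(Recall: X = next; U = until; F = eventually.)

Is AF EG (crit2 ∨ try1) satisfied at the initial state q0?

States satisfying EG (crit2 ∨ try1): {q1, q4, q5}.
States satisfying AF EG (crit2 ∨ try1): {q1, q4, q5}.
There is a path from q0 along which EG (crit2 ∨ try1) never holds.
q0 ∉ Sat(AF EG (crit2 ∨ try1)).

No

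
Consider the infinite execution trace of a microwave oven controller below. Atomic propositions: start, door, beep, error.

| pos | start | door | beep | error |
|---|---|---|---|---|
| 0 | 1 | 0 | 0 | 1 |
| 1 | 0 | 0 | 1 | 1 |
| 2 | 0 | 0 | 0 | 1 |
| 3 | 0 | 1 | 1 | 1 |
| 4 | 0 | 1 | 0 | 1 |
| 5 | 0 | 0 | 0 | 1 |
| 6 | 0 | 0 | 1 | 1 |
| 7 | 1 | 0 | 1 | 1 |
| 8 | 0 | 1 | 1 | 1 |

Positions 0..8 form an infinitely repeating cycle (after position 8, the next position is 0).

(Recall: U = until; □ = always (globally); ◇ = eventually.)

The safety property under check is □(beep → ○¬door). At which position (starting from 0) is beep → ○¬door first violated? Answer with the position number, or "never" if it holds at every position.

Check beep → ○¬door at each position in order: 0 ✓, 1 ✓, 2 ✓.
At position 3 the labels are {beep, door, error} and the next position 4 has {door, error}, so beep → ○¬door is false there. This is the first violation.

3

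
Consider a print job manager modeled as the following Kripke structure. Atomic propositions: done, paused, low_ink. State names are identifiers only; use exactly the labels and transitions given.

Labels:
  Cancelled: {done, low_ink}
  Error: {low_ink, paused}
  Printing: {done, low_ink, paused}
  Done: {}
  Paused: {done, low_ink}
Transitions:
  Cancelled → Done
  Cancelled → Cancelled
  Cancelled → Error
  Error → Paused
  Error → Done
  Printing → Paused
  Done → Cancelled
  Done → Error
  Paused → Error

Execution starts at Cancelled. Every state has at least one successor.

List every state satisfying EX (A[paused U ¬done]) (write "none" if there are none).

States satisfying A[paused U ¬done]: {Error, Done}.
States satisfying EX (A[paused U ¬done]): {Cancelled, Error, Done, Paused}.

{Cancelled, Error, Done, Paused}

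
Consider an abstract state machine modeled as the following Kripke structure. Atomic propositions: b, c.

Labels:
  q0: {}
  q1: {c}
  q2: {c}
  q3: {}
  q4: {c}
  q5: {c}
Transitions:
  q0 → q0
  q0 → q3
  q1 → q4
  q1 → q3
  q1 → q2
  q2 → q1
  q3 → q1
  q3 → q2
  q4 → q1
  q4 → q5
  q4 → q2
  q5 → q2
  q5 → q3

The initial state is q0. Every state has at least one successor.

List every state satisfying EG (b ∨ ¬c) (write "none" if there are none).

{q0}

States satisfying b ∨ ¬c: {q0, q3}.
States satisfying EG (b ∨ ¬c): {q0}.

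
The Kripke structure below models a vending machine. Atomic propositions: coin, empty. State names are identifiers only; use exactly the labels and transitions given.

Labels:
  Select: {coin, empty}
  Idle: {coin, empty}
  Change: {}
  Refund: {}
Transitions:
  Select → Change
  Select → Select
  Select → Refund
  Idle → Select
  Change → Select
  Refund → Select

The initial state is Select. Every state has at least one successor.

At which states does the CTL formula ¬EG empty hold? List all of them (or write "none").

States satisfying empty: {Select, Idle}.
States satisfying EG empty: {Select, Idle}.
States satisfying ¬EG empty: {Change, Refund}.

{Change, Refund}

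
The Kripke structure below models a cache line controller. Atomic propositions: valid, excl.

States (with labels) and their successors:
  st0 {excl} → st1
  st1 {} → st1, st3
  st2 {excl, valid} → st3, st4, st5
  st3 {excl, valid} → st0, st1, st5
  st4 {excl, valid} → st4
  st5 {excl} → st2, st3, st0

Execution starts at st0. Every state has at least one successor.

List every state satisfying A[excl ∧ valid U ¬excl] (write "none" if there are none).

States satisfying excl ∧ valid: {st2, st3, st4}.
States satisfying ¬excl: {st1}.
States satisfying A[excl ∧ valid U ¬excl]: {st1}.

{st1}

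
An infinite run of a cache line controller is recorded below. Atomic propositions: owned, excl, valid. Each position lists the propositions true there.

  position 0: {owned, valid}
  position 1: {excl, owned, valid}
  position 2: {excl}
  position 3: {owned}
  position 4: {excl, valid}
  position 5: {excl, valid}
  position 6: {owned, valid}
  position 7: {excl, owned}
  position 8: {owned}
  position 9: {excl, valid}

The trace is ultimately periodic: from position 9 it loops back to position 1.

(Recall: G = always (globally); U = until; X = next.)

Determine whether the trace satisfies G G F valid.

Satisfied

G F valid holds at every position 0..9, and those are all positions ever visited, so G G F valid holds.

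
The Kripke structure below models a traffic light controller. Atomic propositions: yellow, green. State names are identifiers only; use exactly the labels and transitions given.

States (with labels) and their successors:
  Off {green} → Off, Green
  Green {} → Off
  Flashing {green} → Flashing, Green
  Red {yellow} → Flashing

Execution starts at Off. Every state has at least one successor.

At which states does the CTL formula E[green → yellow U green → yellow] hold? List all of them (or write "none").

{Green, Red}

States satisfying green → yellow: {Green, Red}.
States satisfying E[green → yellow U green → yellow]: {Green, Red}.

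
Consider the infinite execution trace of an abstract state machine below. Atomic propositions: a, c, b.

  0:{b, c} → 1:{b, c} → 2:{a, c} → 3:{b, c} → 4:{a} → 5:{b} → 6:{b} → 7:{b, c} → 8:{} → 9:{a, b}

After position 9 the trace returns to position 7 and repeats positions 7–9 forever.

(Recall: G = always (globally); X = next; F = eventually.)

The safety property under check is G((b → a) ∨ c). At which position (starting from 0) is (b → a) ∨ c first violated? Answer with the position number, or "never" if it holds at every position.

5

Check (b → a) ∨ c at each position in order: 0 ✓, 1 ✓, 2 ✓, 3 ✓, 4 ✓.
At position 5 the labels are {b}, so (b → a) ∨ c is false there. This is the first violation.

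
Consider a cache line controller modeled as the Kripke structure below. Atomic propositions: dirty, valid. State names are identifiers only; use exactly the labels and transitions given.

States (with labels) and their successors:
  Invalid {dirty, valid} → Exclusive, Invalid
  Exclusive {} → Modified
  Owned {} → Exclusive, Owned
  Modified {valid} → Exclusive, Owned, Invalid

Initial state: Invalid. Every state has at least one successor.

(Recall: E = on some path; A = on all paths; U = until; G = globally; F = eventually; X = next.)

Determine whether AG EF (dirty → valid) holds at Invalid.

Satisfied

States satisfying EF (dirty → valid): {Invalid, Exclusive, Owned, Modified}.
States satisfying AG EF (dirty → valid): {Invalid, Exclusive, Owned, Modified}.
Every state reachable from Invalid satisfies EF (dirty → valid).
Invalid ∈ Sat(AG EF (dirty → valid)).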